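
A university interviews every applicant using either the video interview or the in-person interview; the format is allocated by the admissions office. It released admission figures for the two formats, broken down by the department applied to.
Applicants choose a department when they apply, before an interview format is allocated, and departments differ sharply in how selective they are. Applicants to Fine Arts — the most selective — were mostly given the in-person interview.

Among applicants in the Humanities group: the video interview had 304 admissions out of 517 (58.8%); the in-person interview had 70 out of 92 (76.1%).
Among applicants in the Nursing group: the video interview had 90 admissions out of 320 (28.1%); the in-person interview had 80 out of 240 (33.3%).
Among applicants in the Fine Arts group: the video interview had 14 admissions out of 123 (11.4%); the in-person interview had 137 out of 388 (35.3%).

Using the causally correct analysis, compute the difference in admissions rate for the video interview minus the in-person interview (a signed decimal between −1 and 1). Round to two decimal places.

-0.15

Here department is a common cause — it drives both which interview format a case falls under and the outcome. The crude comparison mixes populations; the stratum-specific rates are the causally relevant ones.
Adjusting over the population distribution of department: 0.362·(0.588−0.761) + 0.333·(0.281−0.333) + 0.304·(0.114−0.353) = -0.153.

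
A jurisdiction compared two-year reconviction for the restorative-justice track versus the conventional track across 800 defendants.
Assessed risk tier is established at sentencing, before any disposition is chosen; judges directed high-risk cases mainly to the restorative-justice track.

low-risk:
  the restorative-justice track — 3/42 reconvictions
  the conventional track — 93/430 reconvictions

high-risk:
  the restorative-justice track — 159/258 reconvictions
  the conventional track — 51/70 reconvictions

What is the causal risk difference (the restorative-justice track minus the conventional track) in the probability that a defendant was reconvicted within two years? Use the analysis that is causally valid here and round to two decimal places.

Nothing the disposition does changes assessed risk tier; the imbalance is an allocation artefact. With assessed risk tier also predicting the outcome, the pooled figure is confounded, and the within-stratum comparison is the causal one.
Adjusting over the population distribution of assessed risk tier: 0.590·(0.071−0.216) + 0.410·(0.616−0.729) = -0.132.

-0.13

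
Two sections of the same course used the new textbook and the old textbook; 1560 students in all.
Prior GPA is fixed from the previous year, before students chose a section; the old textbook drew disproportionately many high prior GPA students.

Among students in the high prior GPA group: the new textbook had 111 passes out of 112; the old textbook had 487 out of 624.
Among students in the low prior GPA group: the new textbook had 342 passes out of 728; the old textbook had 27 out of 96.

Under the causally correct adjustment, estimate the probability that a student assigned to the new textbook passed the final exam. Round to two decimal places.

0.72

Here prior GPA band is a common cause — it drives both which teaching method a case falls under and the outcome. The crude comparison mixes populations; the stratum-specific rates are the causally relevant ones.
Standardising the new textbook to the population prior GPA band mix: 0.472·111/112 + 0.528·342/728 = 0.716.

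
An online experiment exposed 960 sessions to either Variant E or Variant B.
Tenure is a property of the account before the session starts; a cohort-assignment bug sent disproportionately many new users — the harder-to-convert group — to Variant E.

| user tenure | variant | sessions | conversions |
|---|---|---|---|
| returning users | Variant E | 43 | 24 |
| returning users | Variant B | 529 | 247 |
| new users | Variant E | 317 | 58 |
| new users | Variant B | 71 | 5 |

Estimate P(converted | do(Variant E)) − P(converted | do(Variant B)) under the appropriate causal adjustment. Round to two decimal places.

Nothing the variant does changes user tenure; the imbalance is an allocation artefact. With user tenure also predicting the outcome, the pooled figure is confounded, and the within-stratum comparison is the causal one.
Adjusting over the population distribution of user tenure: 0.596·(0.558−0.467) + 0.404·(0.183−0.070) = +0.100.

+0.10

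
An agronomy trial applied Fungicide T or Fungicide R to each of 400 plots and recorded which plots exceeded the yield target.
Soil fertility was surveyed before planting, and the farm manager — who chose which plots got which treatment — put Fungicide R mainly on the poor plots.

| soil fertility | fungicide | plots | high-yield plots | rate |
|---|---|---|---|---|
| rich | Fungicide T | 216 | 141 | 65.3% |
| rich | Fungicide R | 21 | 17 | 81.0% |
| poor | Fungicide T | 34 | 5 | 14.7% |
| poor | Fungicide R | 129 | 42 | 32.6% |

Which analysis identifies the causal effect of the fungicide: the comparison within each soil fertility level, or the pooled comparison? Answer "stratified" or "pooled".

Fungicide R is higher inside every soil fertility stratum but Fungicide T is higher in aggregate. Whether to stratify depends on how soil fertility relates to the fungicide.
Soil fertility satisfies the back-door criterion: it is not a descendant of the fungicide, and it blocks the spurious path from fungicide to outcome. Adjusting for it (i.e., using the within-soil fertility rates) gives the causal effect.
Within each level — rich: 65.3% vs 81.0%; poor: 14.7% vs 32.6% — Fungicide R is higher every time.

stratified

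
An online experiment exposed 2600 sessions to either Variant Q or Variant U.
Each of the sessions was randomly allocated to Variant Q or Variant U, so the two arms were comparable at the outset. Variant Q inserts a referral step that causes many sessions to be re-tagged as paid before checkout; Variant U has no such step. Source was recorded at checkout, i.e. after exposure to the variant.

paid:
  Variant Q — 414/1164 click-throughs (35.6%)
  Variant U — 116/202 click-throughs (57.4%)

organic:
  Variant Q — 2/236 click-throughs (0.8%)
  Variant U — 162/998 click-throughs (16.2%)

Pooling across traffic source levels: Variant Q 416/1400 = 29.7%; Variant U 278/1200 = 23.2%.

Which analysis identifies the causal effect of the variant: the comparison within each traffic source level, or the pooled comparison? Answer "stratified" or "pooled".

pooled

Traffic source here is a post-treatment variable shaped by the variant; conditioning on it would introduce bias rather than remove it. The overall comparison is the causal one.
Pooled: Variant Q 29.7% vs Variant U 23.2%; Variant Q is higher overall.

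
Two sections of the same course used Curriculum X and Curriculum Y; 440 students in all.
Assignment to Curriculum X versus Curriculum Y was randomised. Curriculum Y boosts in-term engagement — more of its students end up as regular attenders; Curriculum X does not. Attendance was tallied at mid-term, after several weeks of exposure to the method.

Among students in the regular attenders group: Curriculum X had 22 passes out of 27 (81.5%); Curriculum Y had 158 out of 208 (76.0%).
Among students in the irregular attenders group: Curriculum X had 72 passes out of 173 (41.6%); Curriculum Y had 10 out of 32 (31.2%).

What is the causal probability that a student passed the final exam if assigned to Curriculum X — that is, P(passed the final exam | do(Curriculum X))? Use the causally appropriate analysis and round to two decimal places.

The mid-term attendance-specific comparison favours Curriculum X throughout, but the pooled figures favour Curriculum Y. The question is whether to condition on mid-term attendance.
Mid-term attendance is recorded after the teaching method and is itself shifted by it — it sits on the causal path from teaching method to outcome. Conditioning on a mediator would strip out part of the effect we want; the pooled comparison gives the total causal effect.
So P(outcome | do(Curriculum X)) is just the pooled rate for Curriculum X: 94/200 = 0.470.

0.47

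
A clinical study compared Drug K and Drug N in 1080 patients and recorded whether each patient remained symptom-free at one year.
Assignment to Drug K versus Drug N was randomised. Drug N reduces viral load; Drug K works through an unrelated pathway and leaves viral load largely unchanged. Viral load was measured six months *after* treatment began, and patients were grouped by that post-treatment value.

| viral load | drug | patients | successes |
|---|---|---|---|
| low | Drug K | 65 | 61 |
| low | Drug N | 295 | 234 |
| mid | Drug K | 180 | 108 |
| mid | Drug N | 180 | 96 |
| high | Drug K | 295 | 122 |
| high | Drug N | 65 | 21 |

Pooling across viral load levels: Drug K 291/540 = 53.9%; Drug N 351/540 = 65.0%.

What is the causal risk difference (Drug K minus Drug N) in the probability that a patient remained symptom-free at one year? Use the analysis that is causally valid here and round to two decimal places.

The stratified and pooled comparisons disagree (Drug K wins within each viral load; Drug N wins overall), so the answer turns on the causal role of viral load.
The distribution of viral load is itself part of what the drug does — it is an intermediate outcome. Holding it fixed would remove that part of the effect; the total effect is the pooled difference.
The causal difference is the pooled difference: 0.539 − 0.650 = -0.111.

-0.11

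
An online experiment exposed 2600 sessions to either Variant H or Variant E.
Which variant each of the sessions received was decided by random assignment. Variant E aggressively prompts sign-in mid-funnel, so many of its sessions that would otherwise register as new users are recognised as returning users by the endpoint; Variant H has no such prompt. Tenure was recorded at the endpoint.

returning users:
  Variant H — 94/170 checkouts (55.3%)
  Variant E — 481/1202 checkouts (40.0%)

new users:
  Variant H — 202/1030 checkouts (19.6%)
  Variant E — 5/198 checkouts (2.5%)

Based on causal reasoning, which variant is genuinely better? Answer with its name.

Variant E

The stratified and pooled comparisons disagree (Variant H wins within each user tenure; Variant E wins overall), so the answer turns on the causal role of user tenure.
User tenure is recorded after the variant and is itself shifted by it — it sits on the causal path from variant to outcome. Conditioning on a mediator would strip out part of the effect we want; the pooled comparison gives the total causal effect.
Pooled: Variant H 24.7% vs Variant E 34.7%; Variant E is higher overall.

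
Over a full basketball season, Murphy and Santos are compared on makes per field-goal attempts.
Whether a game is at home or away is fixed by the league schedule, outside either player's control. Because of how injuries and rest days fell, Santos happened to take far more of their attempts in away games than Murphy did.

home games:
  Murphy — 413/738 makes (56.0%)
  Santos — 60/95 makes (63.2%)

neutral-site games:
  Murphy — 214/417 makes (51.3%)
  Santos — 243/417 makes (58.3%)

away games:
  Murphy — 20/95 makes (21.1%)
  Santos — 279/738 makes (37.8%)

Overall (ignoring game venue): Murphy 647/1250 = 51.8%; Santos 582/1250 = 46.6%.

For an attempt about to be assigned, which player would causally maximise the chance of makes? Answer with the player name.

Santos

Within every game venue level Santos has the higher rate, yet pooled Murphy does — Simpson's reversal.
Nothing the player does changes game venue; the imbalance is an allocation artefact. With game venue also predicting the outcome, the pooled figure is confounded, and the within-stratum comparison is the causal one.
Within each level — home games: 56.0% vs 63.2%; neutral-site games: 51.3% vs 58.3%; away games: 21.1% vs 37.8% — Santos is higher every time.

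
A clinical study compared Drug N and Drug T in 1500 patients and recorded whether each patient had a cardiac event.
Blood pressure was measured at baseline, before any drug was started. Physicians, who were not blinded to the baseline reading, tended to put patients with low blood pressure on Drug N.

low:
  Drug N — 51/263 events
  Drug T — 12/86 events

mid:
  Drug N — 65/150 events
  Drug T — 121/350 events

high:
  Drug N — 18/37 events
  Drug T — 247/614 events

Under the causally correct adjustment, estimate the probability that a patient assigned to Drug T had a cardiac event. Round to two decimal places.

The imbalance in blood pressure arose from how patients were allocated, not from anything the drug did; and blood pressure independently affects the outcome. The pooled gap is confounded — condition on blood pressure.
Standardising Drug T to the population blood pressure mix: 0.233·12/86 + 0.333·121/350 + 0.434·247/614 = 0.322.

0.32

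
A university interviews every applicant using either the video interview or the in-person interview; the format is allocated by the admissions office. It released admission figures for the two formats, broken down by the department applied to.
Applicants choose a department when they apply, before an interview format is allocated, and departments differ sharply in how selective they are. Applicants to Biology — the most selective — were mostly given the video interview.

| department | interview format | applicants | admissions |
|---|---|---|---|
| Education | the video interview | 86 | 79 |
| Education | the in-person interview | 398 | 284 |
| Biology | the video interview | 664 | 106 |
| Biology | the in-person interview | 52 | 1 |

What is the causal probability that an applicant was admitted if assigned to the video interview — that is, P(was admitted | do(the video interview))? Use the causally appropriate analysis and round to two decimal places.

The imbalance in department arose from how applicants were allocated, not from anything the interview format did; and department independently affects the outcome. The pooled gap is confounded — condition on department.
Standardising the video interview to the population department mix: 0.403·79/86 + 0.597·106/664 = 0.466.

0.47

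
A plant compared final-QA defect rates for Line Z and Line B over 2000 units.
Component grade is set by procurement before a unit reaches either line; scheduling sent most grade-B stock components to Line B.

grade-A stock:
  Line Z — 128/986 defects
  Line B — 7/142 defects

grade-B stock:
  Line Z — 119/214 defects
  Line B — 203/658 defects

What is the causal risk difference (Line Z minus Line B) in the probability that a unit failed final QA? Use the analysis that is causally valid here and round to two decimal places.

The component grade-specific comparison favours Line B throughout, but the pooled figures favour Line Z. The question is whether to condition on component grade.
Here component grade is a common cause — it drives both which line a case falls under and the outcome. The crude comparison mixes populations; the stratum-specific rates are the causally relevant ones.
Adjusting over the population distribution of component grade: 0.564·(0.130−0.049) + 0.436·(0.556−0.309) = +0.153.

+0.15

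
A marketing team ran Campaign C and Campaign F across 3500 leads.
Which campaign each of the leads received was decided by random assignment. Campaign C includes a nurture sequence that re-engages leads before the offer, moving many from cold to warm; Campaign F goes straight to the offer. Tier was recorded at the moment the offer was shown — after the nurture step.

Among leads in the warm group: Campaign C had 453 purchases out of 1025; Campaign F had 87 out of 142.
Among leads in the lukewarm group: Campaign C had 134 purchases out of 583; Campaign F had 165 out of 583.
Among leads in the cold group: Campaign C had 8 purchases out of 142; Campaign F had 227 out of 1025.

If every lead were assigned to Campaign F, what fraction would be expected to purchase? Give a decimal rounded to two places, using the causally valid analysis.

0.27

Because the campaign influences engagement tier, engagement tier is a post-treatment mediator, not a confounder. Stratifying on it would bias the estimate; the causal effect is the crude pooled difference.
So P(outcome | do(Campaign F)) is just the pooled rate for Campaign F: 479/1750 = 0.274.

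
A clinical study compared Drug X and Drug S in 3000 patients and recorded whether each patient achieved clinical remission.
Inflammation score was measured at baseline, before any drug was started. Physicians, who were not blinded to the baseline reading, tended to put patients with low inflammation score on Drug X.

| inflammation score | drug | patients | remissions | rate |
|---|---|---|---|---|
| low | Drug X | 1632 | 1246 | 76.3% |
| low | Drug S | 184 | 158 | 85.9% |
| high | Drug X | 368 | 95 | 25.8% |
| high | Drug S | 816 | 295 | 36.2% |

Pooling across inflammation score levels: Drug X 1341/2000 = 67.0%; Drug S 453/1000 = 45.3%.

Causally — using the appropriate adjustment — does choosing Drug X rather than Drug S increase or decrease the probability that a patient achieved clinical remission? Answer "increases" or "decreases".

Here inflammation score is a common cause — it drives both which drug a case falls under and the outcome. The crude comparison mixes populations; the stratum-specific rates are the causally relevant ones.
Within each level — low: 76.3% vs 85.9%; high: 25.8% vs 36.2% — Drug S is higher every time.

decreases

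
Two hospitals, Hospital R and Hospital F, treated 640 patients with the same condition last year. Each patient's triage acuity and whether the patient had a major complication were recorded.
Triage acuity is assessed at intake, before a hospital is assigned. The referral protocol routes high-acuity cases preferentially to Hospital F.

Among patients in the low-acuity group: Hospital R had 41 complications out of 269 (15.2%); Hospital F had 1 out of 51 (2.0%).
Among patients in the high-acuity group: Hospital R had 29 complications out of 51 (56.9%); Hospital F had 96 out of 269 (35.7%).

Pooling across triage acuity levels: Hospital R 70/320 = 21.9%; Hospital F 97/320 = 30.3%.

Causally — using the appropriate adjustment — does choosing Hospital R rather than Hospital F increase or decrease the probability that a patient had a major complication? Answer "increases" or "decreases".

increases

Hospital F is lower inside every triage acuity stratum but Hospital R is lower in aggregate. Whether to stratify depends on how triage acuity relates to the hospital.
Since triage acuity is a pre-existing factor (not a product of the hospital) and it affects the outcome on its own, it is a confounder. The stratified rates, not the pooled rate, identify the causal effect.
Within each level — low-acuity: 15.2% vs 2.0%; high-acuity: 56.9% vs 35.7% — Hospital F is lower every time.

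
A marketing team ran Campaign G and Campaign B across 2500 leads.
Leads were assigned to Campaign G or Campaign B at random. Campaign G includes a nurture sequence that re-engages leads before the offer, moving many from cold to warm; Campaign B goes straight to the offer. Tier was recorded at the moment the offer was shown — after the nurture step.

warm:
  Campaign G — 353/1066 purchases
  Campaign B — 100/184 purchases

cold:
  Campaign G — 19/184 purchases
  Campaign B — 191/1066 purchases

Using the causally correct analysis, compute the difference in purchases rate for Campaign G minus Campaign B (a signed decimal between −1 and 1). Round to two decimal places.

+0.06

Within every engagement tier level Campaign B has the higher rate, yet pooled Campaign G does — Simpson's reversal.
Engagement tier is downstream of the campaign. One should not condition on a consequence of treatment, so the overall rates are the right comparison.
The causal difference is the pooled difference: 0.298 − 0.233 = +0.065.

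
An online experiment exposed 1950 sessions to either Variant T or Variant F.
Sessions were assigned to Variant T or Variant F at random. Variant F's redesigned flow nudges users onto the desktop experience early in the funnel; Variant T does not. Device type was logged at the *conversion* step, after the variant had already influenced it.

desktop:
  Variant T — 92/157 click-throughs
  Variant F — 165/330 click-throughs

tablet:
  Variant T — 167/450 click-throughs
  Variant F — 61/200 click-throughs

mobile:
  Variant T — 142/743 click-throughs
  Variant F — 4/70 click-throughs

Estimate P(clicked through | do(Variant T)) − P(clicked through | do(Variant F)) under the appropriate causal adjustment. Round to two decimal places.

-0.09

Device type is downstream of the variant. One should not condition on a consequence of treatment, so the overall rates are the right comparison.
The causal difference is the pooled difference: 0.297 − 0.383 = -0.086.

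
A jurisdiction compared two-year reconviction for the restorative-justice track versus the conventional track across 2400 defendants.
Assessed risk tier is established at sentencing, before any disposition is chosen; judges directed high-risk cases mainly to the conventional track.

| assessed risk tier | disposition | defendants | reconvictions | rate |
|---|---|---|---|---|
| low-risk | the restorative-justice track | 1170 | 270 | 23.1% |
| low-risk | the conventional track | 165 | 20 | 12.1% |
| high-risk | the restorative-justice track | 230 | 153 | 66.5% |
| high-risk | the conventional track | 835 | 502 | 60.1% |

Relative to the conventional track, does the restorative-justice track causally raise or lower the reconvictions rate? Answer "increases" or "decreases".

increases

Assessed risk tier satisfies the back-door criterion: it is not a descendant of the disposition, and it blocks the spurious path from disposition to outcome. Adjusting for it (i.e., using the within-assessed risk tier rates) gives the causal effect.
Within each level — low-risk: 23.1% vs 12.1%; high-risk: 66.5% vs 60.1% — the conventional track is lower every time.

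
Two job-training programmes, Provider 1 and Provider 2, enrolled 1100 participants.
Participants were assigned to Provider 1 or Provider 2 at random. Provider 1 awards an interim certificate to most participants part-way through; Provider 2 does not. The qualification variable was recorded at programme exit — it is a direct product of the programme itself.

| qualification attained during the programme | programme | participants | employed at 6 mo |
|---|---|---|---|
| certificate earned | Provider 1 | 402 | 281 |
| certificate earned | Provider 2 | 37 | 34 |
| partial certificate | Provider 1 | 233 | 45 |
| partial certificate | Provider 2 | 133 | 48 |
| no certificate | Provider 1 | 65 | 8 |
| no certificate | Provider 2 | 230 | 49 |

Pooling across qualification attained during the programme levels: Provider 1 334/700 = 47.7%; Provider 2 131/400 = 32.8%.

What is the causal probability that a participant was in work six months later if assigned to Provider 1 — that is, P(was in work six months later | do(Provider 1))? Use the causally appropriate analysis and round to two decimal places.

0.48

The stratified and pooled comparisons disagree (Provider 2 wins within each qualification attained during the programme; Provider 1 wins overall), so the answer turns on the causal role of qualification attained during the programme.
Qualification attained during the programme is recorded after the programme and is itself shifted by it — it sits on the causal path from programme to outcome. Conditioning on a mediator would strip out part of the effect we want; the pooled comparison gives the total causal effect.
So P(outcome | do(Provider 1)) is just the pooled rate for Provider 1: 334/700 = 0.477.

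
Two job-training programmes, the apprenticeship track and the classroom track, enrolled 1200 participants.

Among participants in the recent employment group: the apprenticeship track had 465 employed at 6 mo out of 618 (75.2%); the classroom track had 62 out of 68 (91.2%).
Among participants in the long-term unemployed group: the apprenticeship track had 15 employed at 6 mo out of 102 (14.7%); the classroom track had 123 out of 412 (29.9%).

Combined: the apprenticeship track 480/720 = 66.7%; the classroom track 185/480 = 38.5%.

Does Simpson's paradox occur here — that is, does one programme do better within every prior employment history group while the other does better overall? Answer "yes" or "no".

yes

Within each prior employment history level (recent employment 75.2% vs 91.2%; long-term unemployed 14.7% vs 29.9%), the classroom track has the higher rate every time. Pooled: 66.7% vs 38.5% — the apprenticeship track has the higher rate overall. The two comparisons disagree.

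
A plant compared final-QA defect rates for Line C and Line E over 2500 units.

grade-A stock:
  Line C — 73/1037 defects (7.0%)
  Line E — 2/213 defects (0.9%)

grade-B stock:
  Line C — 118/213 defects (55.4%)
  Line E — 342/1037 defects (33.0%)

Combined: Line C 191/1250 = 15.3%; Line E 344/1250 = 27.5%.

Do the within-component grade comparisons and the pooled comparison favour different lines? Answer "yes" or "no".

yes

Within each component grade level (grade-A stock 7.0% vs 0.9%; grade-B stock 55.4% vs 33.0%), Line E has the lower rate every time. Pooled: 15.3% vs 27.5% — Line C has the lower rate overall. The two comparisons disagree.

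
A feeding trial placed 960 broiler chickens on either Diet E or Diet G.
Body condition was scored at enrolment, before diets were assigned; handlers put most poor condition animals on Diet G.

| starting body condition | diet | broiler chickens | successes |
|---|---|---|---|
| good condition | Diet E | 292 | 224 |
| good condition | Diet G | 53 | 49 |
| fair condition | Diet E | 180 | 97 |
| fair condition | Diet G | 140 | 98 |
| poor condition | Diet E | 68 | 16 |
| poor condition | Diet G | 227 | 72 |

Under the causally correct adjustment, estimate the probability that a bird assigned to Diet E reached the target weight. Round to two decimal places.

Starting body condition is set before the diet has any effect — it is not caused by the diet — and it independently drives the outcome. That makes it a confounder, so the causal comparison is within starting body condition levels.
Standardising Diet E to the population starting body condition mix: 0.359·224/292 + 0.333·97/180 + 0.307·16/68 = 0.528.

0.53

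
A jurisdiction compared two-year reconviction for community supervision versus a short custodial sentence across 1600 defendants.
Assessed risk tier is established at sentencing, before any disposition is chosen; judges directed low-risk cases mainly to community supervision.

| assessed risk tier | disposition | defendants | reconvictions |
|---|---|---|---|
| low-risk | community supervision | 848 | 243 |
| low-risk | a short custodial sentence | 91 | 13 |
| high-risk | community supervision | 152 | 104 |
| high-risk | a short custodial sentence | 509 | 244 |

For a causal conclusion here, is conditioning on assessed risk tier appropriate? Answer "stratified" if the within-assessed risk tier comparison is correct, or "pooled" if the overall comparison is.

stratified

The imbalance in assessed risk tier arose from how defendants were allocated, not from anything the disposition did; and assessed risk tier independently affects the outcome. The pooled gap is confounded — condition on assessed risk tier.
Within each level — low-risk: 28.7% vs 14.3%; high-risk: 68.4% vs 47.9% — a short custodial sentence is lower every time.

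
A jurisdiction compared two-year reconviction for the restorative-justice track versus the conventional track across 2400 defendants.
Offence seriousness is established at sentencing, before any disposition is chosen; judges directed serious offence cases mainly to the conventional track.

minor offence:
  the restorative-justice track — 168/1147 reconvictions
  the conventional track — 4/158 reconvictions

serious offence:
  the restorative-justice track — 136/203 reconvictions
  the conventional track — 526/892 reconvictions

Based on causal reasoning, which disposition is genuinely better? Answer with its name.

Offence seriousness is set before the disposition has any effect — it is not caused by the disposition — and it independently drives the outcome. That makes it a confounder, so the causal comparison is within offence seriousness levels.
Within each level — minor offence: 14.6% vs 2.5%; serious offence: 67.0% vs 59.0% — the conventional track is lower every time.

the conventional track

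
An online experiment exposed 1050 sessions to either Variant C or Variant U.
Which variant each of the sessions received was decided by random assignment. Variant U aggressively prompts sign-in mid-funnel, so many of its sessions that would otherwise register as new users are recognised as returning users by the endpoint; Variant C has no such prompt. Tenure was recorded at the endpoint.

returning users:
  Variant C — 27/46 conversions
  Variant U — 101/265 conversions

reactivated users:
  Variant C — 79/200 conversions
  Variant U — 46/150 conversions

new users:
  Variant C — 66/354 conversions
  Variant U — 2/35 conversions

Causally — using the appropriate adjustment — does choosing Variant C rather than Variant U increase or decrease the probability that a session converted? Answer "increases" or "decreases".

decreases

The user tenure-specific comparison favours Variant C throughout, but the pooled figures favour Variant U. The question is whether to condition on user tenure.
User tenure here is a post-treatment variable shaped by the variant; conditioning on it would introduce bias rather than remove it. The overall comparison is the causal one.
Pooled: Variant C 28.7% vs Variant U 33.1%; Variant U is higher overall.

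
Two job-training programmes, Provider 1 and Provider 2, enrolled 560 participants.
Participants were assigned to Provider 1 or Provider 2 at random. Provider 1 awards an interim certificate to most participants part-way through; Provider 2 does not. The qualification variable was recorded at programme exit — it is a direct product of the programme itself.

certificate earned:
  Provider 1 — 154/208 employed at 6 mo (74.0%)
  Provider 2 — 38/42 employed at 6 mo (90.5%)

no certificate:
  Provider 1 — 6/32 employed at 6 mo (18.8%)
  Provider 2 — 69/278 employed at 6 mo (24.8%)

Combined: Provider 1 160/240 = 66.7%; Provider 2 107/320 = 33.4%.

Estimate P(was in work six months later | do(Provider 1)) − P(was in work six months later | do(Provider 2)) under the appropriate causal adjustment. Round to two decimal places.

Provider 2 is higher inside every qualification attained during the programme stratum but Provider 1 is higher in aggregate. Whether to stratify depends on how qualification attained during the programme relates to the programme.
Because the programme influences qualification attained during the programme, qualification attained during the programme is a post-treatment mediator, not a confounder. Stratifying on it would bias the estimate; the causal effect is the crude pooled difference.
The causal difference is the pooled difference: 0.667 − 0.334 = +0.332.

+0.33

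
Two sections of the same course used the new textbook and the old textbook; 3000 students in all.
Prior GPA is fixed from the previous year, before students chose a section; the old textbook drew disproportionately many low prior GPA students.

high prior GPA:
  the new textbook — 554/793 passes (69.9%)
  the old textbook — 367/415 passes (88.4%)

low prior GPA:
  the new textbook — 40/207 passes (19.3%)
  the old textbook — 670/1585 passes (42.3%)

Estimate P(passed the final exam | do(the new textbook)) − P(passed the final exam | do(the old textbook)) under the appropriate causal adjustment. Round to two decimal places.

Here prior GPA band is a common cause — it drives both which teaching method a case falls under and the outcome. The crude comparison mixes populations; the stratum-specific rates are the causally relevant ones.
Adjusting over the population distribution of prior GPA band: 0.403·(0.699−0.884) + 0.597·(0.193−0.423) = -0.212.

-0.21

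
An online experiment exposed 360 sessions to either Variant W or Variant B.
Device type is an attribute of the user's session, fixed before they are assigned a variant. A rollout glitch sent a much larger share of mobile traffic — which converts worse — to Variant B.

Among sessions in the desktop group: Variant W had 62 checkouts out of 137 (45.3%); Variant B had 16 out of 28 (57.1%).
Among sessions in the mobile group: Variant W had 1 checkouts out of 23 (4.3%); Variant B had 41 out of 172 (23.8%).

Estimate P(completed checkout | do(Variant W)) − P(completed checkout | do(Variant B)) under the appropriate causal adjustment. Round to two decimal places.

The imbalance in device type arose from how sessions were allocated, not from anything the variant did; and device type independently affects the outcome. The pooled gap is confounded — condition on device type.
Adjusting over the population distribution of device type: 0.458·(0.453−0.571) + 0.542·(0.043−0.238) = -0.160.

-0.16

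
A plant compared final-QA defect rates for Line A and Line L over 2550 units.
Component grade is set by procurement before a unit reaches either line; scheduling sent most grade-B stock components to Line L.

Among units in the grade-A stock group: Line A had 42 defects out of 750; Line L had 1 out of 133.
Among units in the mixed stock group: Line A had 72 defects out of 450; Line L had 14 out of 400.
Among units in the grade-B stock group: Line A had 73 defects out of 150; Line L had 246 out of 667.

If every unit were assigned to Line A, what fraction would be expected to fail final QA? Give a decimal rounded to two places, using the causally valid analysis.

The component grade-specific comparison favours Line L throughout, but the pooled figures favour Line A. The question is whether to condition on component grade.
Component grade differs across lines for reasons unrelated to any effect of the line itself, and it separately predicts the outcome — a classic confounder. We must compare within component grade levels.
Standardising Line A to the population component grade mix: 0.346·42/750 + 0.333·72/450 + 0.320·73/150 = 0.229.

0.23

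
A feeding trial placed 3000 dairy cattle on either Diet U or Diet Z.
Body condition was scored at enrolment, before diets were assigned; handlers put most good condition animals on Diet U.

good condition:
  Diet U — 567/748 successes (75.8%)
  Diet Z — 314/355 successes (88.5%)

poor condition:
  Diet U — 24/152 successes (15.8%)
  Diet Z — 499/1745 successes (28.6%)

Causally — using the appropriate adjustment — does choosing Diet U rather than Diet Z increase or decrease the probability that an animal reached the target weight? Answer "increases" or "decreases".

Diet Z is higher inside every starting body condition stratum but Diet U is higher in aggregate. Whether to stratify depends on how starting body condition relates to the diet.
Starting body condition satisfies the back-door criterion: it is not a descendant of the diet, and it blocks the spurious path from diet to outcome. Adjusting for it (i.e., using the within-starting body condition rates) gives the causal effect.
Within each level — good condition: 75.8% vs 88.5%; poor condition: 15.8% vs 28.6% — Diet Z is higher every time.

decreases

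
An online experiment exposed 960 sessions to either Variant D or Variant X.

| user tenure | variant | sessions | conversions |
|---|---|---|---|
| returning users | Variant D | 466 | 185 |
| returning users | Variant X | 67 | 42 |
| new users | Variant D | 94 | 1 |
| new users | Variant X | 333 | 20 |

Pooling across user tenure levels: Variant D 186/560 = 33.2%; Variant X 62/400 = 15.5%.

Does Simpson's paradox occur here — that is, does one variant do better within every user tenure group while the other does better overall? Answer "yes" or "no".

Within each user tenure level (returning users 39.7% vs 62.7%; new users 1.1% vs 6.0%), Variant X has the higher rate every time. Pooled: 33.2% vs 15.5% — Variant D has the higher rate overall. The two comparisons disagree.

yes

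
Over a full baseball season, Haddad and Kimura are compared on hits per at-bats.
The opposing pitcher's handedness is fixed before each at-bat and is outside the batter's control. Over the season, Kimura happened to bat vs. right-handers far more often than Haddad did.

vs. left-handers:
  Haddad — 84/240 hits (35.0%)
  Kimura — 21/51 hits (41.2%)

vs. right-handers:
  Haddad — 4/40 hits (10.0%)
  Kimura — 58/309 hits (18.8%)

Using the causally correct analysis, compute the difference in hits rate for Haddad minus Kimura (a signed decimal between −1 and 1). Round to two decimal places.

Within every pitcher handedness level Kimura has the higher rate, yet pooled Haddad does — Simpson's reversal.
Nothing the player does changes pitcher handedness; the imbalance is an allocation artefact. With pitcher handedness also predicting the outcome, the pooled figure is confounded, and the within-stratum comparison is the causal one.
Adjusting over the population distribution of pitcher handedness: 0.455·(0.350−0.412) + 0.545·(0.100−0.188) = -0.076.

-0.08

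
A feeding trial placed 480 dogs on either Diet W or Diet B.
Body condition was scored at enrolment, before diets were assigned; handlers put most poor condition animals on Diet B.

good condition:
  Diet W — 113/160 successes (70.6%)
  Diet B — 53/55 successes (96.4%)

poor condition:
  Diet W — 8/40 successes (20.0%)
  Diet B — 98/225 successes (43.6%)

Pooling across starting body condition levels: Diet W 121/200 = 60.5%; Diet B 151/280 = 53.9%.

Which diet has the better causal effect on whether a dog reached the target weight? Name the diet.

Diet B

The imbalance in starting body condition arose from how dogs were allocated, not from anything the diet did; and starting body condition independently affects the outcome. The pooled gap is confounded — condition on starting body condition.
Within each level — good condition: 70.6% vs 96.4%; poor condition: 20.0% vs 43.6% — Diet B is higher every time.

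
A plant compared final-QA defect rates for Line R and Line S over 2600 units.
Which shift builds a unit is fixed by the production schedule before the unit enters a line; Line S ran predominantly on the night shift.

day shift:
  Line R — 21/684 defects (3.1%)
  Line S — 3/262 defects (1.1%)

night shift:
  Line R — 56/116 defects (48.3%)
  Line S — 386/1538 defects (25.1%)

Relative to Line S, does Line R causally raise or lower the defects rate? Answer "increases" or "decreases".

increases

The imbalance in shift arose from how units were allocated, not from anything the line did; and shift independently affects the outcome. The pooled gap is confounded — condition on shift.
Within each level — day shift: 3.1% vs 1.1%; night shift: 48.3% vs 25.1% — Line S is lower every time.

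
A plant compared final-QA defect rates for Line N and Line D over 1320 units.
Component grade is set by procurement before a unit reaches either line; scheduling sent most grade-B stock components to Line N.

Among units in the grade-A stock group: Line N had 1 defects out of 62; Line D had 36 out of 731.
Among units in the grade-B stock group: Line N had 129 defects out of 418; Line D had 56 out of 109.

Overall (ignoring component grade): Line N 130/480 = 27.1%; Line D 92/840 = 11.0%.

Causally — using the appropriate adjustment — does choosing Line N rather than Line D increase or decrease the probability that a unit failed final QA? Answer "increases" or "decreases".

The imbalance in component grade arose from how units were allocated, not from anything the line did; and component grade independently affects the outcome. The pooled gap is confounded — condition on component grade.
Within each level — grade-A stock: 1.6% vs 4.9%; grade-B stock: 30.9% vs 51.4% — Line N is lower every time.

decreases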